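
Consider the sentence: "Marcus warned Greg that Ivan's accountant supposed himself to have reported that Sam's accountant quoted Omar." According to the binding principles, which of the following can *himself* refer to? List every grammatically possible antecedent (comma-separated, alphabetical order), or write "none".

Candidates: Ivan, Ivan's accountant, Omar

Ivan's accountant

*himself* is a reflexive; Principle A requires it to be bound within its binding domain — the clause headed by 'supposed'.
— Ivan: possessor inside the subject DP of the clause headed by 'supposed'; does not c-command the reflexive — cannot bind it (Principle A).
— Ivan's accountant: subject of the clause headed by 'supposed'; c-commands the reflexive within its binding domain — allowed (Principle A).
— Omar: object of the clause headed by 'quoted'; does not c-command the reflexive — cannot bind it (Principle A).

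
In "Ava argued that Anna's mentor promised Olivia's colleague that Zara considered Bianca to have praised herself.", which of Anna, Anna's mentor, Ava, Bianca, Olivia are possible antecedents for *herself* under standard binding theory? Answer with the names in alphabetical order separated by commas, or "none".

*herself* is a reflexive; Principle A requires it to be bound within its binding domain — the clause headed by 'praised'.
— Anna: possessor inside the subject DP of the clause headed by 'promised'; does not c-command the reflexive — cannot bind it (Principle A).
— Anna's mentor: subject of the clause headed by 'promised'; c-commands the reflexive but lies outside its binding domain — cannot bind it (Principle A).
— Ava: subject of the matrix clause; c-commands the reflexive but lies outside its binding domain — cannot bind it (Principle A).
— Bianca: subject of the clause headed by 'praised'; c-commands the reflexive within its binding domain — allowed (Principle A).
— Olivia: possessor inside the object DP of the clause headed by 'promised'; does not c-command the reflexive — cannot bind it (Principle A).

Bianca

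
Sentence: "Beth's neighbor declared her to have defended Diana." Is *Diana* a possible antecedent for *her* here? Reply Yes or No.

No

*her* is a pronoun; Principle B requires it to be free in its binding domain — the matrix clause.
— Diana: object of the clause headed by 'defended'; is c-commanded by the pronoun; coreference would bind this R-expression — blocked (Principle C).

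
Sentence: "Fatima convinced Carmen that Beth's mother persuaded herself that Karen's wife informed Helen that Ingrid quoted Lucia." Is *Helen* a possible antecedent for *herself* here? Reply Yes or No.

*herself* is a reflexive; Principle A requires it to be bound within its binding domain — the clause headed by 'persuaded'.
— Helen: object of the clause headed by 'informed'; does not c-command the reflexive — cannot bind it (Principle A).

No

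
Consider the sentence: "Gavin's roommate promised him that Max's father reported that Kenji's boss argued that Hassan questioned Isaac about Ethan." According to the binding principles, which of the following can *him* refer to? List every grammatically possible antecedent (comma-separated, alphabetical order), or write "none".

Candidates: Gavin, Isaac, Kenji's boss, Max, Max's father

Gavin

*him* is a pronoun; Principle B requires it to be free in its binding domain — the matrix clause.
— Gavin: possessor inside the subject DP of the matrix clause; does not c-command the pronoun — Principle B does not apply; allowed.
— Isaac: object of the clause headed by 'questioned'; is c-commanded by the pronoun; coreference would bind this R-expression — blocked (Principle C).
— Kenji's boss: subject of the clause headed by 'argued'; is c-commanded by the pronoun; coreference would bind this R-expression — blocked (Principle C).
— Max: possessor inside the subject DP of the clause headed by 'reported'; is c-commanded by the pronoun; coreference would bind this R-expression — blocked (Principle C).
— Max's father: subject of the clause headed by 'reported'; is c-commanded by the pronoun; coreference would bind this R-expression — blocked (Principle C).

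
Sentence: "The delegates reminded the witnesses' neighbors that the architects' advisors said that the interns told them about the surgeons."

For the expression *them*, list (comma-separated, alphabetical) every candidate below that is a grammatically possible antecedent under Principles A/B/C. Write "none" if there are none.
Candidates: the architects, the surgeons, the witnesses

*them* is a pronoun; Principle B requires it to be free in its binding domain — the clause headed by 'told'.
— the architects: possessor inside the subject DP of the clause headed by 'said'; does not c-command the pronoun — Principle B does not apply; allowed.
— the surgeons: second object of the clause headed by 'told'; is c-commanded by the pronoun; coreference would bind this R-expression — blocked (Principle C).
— the witnesses: possessor inside the object DP of the matrix clause; does not c-command the pronoun — Principle B does not apply; allowed.

the architects, the witnesses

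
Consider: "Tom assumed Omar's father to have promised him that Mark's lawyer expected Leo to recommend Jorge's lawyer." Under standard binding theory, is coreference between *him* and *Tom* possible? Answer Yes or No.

Yes

*Tom* is an R-expression; Principle C requires it to be free (not bound by any c-commanding expression).
— him: object of the clause headed by 'promised'; the pronoun does not c-command the R-expression — coreference allowed.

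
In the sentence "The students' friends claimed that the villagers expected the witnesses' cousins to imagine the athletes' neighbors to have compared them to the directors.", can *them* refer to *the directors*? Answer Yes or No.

*them* is a pronoun; Principle B requires it to be free in its binding domain — the clause headed by 'compared'.
— the directors: second object of the clause headed by 'compared'; is c-commanded by the pronoun; coreference would bind this R-expression — blocked (Principle C).

No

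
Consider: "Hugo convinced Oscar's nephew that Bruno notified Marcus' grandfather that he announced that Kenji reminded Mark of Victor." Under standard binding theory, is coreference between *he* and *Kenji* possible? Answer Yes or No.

*Kenji* is an R-expression; Principle C requires it to be free (not bound by any c-commanding expression).
— he: subject of the clause headed by 'announced'; the pronoun c-commands the R-expression — coreference blocked (Principle C).

No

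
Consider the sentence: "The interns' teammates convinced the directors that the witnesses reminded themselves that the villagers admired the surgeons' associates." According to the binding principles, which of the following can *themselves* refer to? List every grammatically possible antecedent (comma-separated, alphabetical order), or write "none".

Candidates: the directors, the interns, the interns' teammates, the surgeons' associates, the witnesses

*themselves* is a reflexive; Principle A requires it to be bound within its binding domain — the clause headed by 'reminded'.
— the directors: object of the matrix clause; c-commands the reflexive but lies outside its binding domain — cannot bind it (Principle A).
— the interns: possessor inside the subject DP of the matrix clause; does not c-command the reflexive — cannot bind it (Principle A).
— the interns' teammates: subject of the matrix clause; c-commands the reflexive but lies outside its binding domain — cannot bind it (Principle A).
— the surgeons' associates: object of the clause headed by 'admired'; does not c-command the reflexive — cannot bind it (Principle A).
— the witnesses: subject of the clause headed by 'reminded'; c-commands the reflexive within its binding domain — allowed (Principle A).

the witnesses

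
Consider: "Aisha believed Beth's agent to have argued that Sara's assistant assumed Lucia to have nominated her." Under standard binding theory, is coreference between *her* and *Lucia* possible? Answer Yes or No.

No

*Lucia* is an R-expression; Principle C requires it to be free (not bound by any c-commanding expression).
— her: object of the clause headed by 'nominated'; the R-expression locally c-commands the pronoun — coreference blocked (Principle B on the pronoun).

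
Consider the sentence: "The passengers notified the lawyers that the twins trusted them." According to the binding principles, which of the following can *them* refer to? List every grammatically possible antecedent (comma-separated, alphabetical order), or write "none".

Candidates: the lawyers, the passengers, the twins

*them* is a pronoun; Principle B requires it to be free in its binding domain — the clause headed by 'trusted'.
— the lawyers: object of the matrix clause; c-commands the pronoun but lies outside its binding domain — allowed.
— the passengers: subject of the matrix clause; c-commands the pronoun but lies outside its binding domain — allowed.
— the twins: subject of the clause headed by 'trusted'; c-commands the pronoun within its binding domain — blocked (Principle B).

the lawyers, the passengers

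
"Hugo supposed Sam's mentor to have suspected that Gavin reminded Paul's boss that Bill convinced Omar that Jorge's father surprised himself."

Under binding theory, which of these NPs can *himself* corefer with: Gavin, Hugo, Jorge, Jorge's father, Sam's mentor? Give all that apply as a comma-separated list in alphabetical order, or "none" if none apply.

Jorge's father

*himself* is a reflexive; Principle A requires it to be bound within its binding domain — the clause headed by 'surprised'.
— Gavin: subject of the clause headed by 'reminded'; c-commands the reflexive but lies outside its binding domain — cannot bind it (Principle A).
— Hugo: subject of the matrix clause; c-commands the reflexive but lies outside its binding domain — cannot bind it (Principle A).
— Jorge: possessor inside the subject DP of the clause headed by 'surprised'; does not c-command the reflexive — cannot bind it (Principle A).
— Jorge's father: subject of the clause headed by 'surprised'; c-commands the reflexive within its binding domain — allowed (Principle A).
— Sam's mentor: subject of the clause headed by 'suspected'; c-commands the reflexive but lies outside its binding domain — cannot bind it (Principle A).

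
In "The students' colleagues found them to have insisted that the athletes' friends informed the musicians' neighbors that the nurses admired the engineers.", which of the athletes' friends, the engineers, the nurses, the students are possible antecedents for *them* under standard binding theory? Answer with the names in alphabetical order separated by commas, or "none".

*them* is a pronoun; Principle B requires it to be free in its binding domain — the matrix clause.
— the athletes' friends: subject of the clause headed by 'informed'; is c-commanded by the pronoun; coreference would bind this R-expression — blocked (Principle C).
— the engineers: object of the clause headed by 'admired'; is c-commanded by the pronoun; coreference would bind this R-expression — blocked (Principle C).
— the nurses: subject of the clause headed by 'admired'; is c-commanded by the pronoun; coreference would bind this R-expression — blocked (Principle C).
— the students: possessor inside the subject DP of the matrix clause; does not c-command the pronoun — Principle B does not apply; allowed.

the students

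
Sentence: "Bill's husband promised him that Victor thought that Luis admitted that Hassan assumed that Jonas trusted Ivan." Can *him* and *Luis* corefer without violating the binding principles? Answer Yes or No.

*Luis* is an R-expression; Principle C requires it to be free (not bound by any c-commanding expression).
— him: object of the matrix clause; the pronoun c-commands the R-expression — coreference blocked (Principle C).

No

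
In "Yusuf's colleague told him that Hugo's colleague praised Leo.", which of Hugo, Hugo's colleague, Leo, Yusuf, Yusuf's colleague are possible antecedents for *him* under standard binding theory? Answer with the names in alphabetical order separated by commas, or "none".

Yusuf

*him* is a pronoun; Principle B requires it to be free in its binding domain — the matrix clause.
— Hugo: possessor inside the subject DP of the clause headed by 'praised'; is c-commanded by the pronoun; coreference would bind this R-expression — blocked (Principle C).
— Hugo's colleague: subject of the clause headed by 'praised'; is c-commanded by the pronoun; coreference would bind this R-expression — blocked (Principle C).
— Leo: object of the clause headed by 'praised'; is c-commanded by the pronoun; coreference would bind this R-expression — blocked (Principle C).
— Yusuf: possessor inside the subject DP of the matrix clause; does not c-command the pronoun — Principle B does not apply; allowed.
— Yusuf's colleague: subject of the matrix clause; c-commands the pronoun within its binding domain — blocked (Principle B).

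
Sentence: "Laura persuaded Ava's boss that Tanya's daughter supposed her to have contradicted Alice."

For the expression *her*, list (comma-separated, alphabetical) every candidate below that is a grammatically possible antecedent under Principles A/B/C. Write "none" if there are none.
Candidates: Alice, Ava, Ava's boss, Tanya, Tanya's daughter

Ava, Ava's boss, Tanya

*her* is a pronoun; Principle B requires it to be free in its binding domain — the clause headed by 'supposed'.
— Alice: object of the clause headed by 'contradicted'; is c-commanded by the pronoun; coreference would bind this R-expression — blocked (Principle C).
— Ava: possessor inside the object DP of the matrix clause; does not c-command the pronoun — Principle B does not apply; allowed.
— Ava's boss: object of the matrix clause; c-commands the pronoun but lies outside its binding domain — allowed.
— Tanya: possessor inside the subject DP of the clause headed by 'supposed'; does not c-command the pronoun — Principle B does not apply; allowed.
— Tanya's daughter: subject of the clause headed by 'supposed'; c-commands the pronoun within its binding domain — blocked (Principle B).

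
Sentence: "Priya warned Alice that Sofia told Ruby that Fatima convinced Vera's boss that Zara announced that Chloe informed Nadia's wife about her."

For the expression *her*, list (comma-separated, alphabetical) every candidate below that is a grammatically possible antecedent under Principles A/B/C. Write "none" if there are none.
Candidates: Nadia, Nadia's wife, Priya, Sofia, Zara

Nadia, Priya, Sofia, Zara

*her* is a pronoun; Principle B requires it to be free in its binding domain — the clause headed by 'informed'.
— Nadia: possessor inside the object DP of the clause headed by 'informed'; does not c-command the pronoun — Principle B does not apply; allowed.
— Nadia's wife: object of the clause headed by 'informed'; c-commands the pronoun within its binding domain — blocked (Principle B).
— Priya: subject of the matrix clause; c-commands the pronoun but lies outside its binding domain — allowed.
— Sofia: subject of the clause headed by 'told'; c-commands the pronoun but lies outside its binding domain — allowed.
— Zara: subject of the clause headed by 'announced'; c-commands the pronoun but lies outside its binding domain — allowed.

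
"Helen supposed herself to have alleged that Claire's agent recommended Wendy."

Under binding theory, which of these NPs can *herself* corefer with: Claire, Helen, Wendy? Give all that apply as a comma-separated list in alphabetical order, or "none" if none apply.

Helen

*herself* is a reflexive; Principle A requires it to be bound within its binding domain — the matrix clause.
— Claire: possessor inside the subject DP of the clause headed by 'recommended'; does not c-command the reflexive — cannot bind it (Principle A).
— Helen: subject of the matrix clause; c-commands the reflexive within its binding domain — allowed (Principle A).
— Wendy: object of the clause headed by 'recommended'; does not c-command the reflexive — cannot bind it (Principle A).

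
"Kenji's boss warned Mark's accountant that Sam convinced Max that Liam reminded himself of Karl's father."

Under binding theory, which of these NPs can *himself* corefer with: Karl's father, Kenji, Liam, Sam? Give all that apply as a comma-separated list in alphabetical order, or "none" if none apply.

Liam

*himself* is a reflexive; Principle A requires it to be bound within its binding domain — the clause headed by 'reminded'.
— Karl's father: second object of the clause headed by 'reminded'; does not c-command the reflexive — cannot bind it (Principle A).
— Kenji: possessor inside the subject DP of the matrix clause; does not c-command the reflexive — cannot bind it (Principle A).
— Liam: subject of the clause headed by 'reminded'; c-commands the reflexive within its binding domain — allowed (Principle A).
— Sam: subject of the clause headed by 'convinced'; c-commands the reflexive but lies outside its binding domain — cannot bind it (Principle A).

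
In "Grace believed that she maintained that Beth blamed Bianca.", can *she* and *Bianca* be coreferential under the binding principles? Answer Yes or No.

No

*Bianca* is an R-expression; Principle C requires it to be free (not bound by any c-commanding expression).
— she: subject of the clause headed by 'maintained'; the pronoun c-commands the R-expression — coreference blocked (Principle C).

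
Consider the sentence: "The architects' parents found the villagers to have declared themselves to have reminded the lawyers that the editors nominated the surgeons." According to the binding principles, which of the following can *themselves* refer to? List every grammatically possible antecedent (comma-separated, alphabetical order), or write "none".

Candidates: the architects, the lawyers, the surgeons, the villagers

*themselves* is a reflexive; Principle A requires it to be bound within its binding domain — the clause headed by 'declared'.
— the architects: possessor inside the subject DP of the matrix clause; does not c-command the reflexive — cannot bind it (Principle A).
— the lawyers: object of the clause headed by 'reminded'; does not c-command the reflexive — cannot bind it (Principle A).
— the surgeons: object of the clause headed by 'nominated'; does not c-command the reflexive — cannot bind it (Principle A).
— the villagers: subject of the clause headed by 'declared'; c-commands the reflexive within its binding domain — allowed (Principle A).

the villagers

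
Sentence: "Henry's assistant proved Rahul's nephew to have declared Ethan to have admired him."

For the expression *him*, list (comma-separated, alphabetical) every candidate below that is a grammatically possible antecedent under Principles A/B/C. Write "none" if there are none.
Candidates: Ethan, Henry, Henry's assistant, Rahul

*him* is a pronoun; Principle B requires it to be free in its binding domain — the clause headed by 'admired'.
— Ethan: subject of the clause headed by 'admired'; c-commands the pronoun within its binding domain — blocked (Principle B).
— Henry: possessor inside the subject DP of the matrix clause; does not c-command the pronoun — Principle B does not apply; allowed.
— Henry's assistant: subject of the matrix clause; c-commands the pronoun but lies outside its binding domain — allowed.
— Rahul: possessor inside the subject DP of the clause headed by 'declared'; does not c-command the pronoun — Principle B does not apply; allowed.

Henry, Henry's assistant, Rahul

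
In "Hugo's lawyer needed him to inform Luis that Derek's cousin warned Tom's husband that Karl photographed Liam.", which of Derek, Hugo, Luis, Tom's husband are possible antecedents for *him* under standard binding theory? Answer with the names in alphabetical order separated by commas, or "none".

*him* is a pronoun; Principle B requires it to be free in its binding domain — the matrix clause.
— Derek: possessor inside the subject DP of the clause headed by 'warned'; is c-commanded by the pronoun; coreference would bind this R-expression — blocked (Principle C).
— Hugo: possessor inside the subject DP of the matrix clause; does not c-command the pronoun — Principle B does not apply; allowed.
— Luis: object of the clause headed by 'inform'; is c-commanded by the pronoun; coreference would bind this R-expression — blocked (Principle C).
— Tom's husband: object of the clause headed by 'warned'; is c-commanded by the pronoun; coreference would bind this R-expression — blocked (Principle C).

Hugo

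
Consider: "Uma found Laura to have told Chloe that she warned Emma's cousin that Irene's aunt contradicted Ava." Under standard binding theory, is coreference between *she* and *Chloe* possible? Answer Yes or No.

Yes

*Chloe* is an R-expression; Principle C requires it to be free (not bound by any c-commanding expression).
— she: subject of the clause headed by 'warned'; the pronoun does not c-command the R-expression — coreference allowed.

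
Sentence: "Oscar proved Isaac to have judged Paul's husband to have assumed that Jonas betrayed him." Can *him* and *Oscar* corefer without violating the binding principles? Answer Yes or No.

Yes

*Oscar* is an R-expression; Principle C requires it to be free (not bound by any c-commanding expression).
— him: object of the clause headed by 'betrayed'; the pronoun does not c-command the R-expression — coreference allowed.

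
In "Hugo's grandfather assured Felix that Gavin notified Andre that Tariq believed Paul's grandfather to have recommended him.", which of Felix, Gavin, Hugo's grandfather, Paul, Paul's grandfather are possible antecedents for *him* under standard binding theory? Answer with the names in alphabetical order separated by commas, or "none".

Felix, Gavin, Hugo's grandfather, Paul

*him* is a pronoun; Principle B requires it to be free in its binding domain — the clause headed by 'recommended'.
— Felix: object of the matrix clause; c-commands the pronoun but lies outside its binding domain — allowed.
— Gavin: subject of the clause headed by 'notified'; c-commands the pronoun but lies outside its binding domain — allowed.
— Hugo's grandfather: subject of the matrix clause; c-commands the pronoun but lies outside its binding domain — allowed.
— Paul: possessor inside the subject DP of the clause headed by 'recommended'; does not c-command the pronoun — Principle B does not apply; allowed.
— Paul's grandfather: subject of the clause headed by 'recommended'; c-commands the pronoun within its binding domain — blocked (Principle B).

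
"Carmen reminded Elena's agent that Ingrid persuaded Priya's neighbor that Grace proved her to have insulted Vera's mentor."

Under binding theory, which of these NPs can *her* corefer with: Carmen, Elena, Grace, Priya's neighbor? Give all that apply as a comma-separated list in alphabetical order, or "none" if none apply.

*her* is a pronoun; Principle B requires it to be free in its binding domain — the clause headed by 'proved'.
— Carmen: subject of the matrix clause; c-commands the pronoun but lies outside its binding domain — allowed.
— Elena: possessor inside the object DP of the matrix clause; does not c-command the pronoun — Principle B does not apply; allowed.
— Grace: subject of the clause headed by 'proved'; c-commands the pronoun within its binding domain — blocked (Principle B).
— Priya's neighbor: object of the clause headed by 'persuaded'; c-commands the pronoun but lies outside its binding domain — allowed.

Carmen, Elena, Priya's neighbor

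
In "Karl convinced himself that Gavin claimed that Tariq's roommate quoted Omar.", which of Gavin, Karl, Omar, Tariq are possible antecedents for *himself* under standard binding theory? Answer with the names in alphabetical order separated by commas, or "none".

Karl

*himself* is a reflexive; Principle A requires it to be bound within its binding domain — the matrix clause.
— Gavin: subject of the clause headed by 'claimed'; does not c-command the reflexive — cannot bind it (Principle A).
— Karl: subject of the matrix clause; c-commands the reflexive within its binding domain — allowed (Principle A).
— Omar: object of the clause headed by 'quoted'; does not c-command the reflexive — cannot bind it (Principle A).
— Tariq: possessor inside the subject DP of the clause headed by 'quoted'; does not c-command the reflexive — cannot bind it (Principle A).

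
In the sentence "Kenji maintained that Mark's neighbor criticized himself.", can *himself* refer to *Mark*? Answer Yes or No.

*himself* is a reflexive; Principle A requires it to be bound within its binding domain — the clause headed by 'criticized'.
— Mark: possessor inside the subject DP of the clause headed by 'criticized'; does not c-command the reflexive — cannot bind it (Principle A).

No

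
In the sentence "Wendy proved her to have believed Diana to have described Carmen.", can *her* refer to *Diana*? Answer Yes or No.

No

*her* is a pronoun; Principle B requires it to be free in its binding domain — the matrix clause.
— Diana: subject of the clause headed by 'described'; is c-commanded by the pronoun; coreference would bind this R-expression — blocked (Principle C).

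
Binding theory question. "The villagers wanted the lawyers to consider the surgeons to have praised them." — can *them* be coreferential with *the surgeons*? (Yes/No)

*them* is a pronoun; Principle B requires it to be free in its binding domain — the clause headed by 'praised'.
— the surgeons: subject of the clause headed by 'praised'; c-commands the pronoun within its binding domain — blocked (Principle B).

No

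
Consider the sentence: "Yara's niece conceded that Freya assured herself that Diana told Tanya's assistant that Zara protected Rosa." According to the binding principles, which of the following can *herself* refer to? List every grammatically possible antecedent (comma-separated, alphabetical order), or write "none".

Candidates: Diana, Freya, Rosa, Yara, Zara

*herself* is a reflexive; Principle A requires it to be bound within its binding domain — the clause headed by 'assured'.
— Diana: subject of the clause headed by 'told'; does not c-command the reflexive — cannot bind it (Principle A).
— Freya: subject of the clause headed by 'assured'; c-commands the reflexive within its binding domain — allowed (Principle A).
— Rosa: object of the clause headed by 'protected'; does not c-command the reflexive — cannot bind it (Principle A).
— Yara: possessor inside the subject DP of the matrix clause; does not c-command the reflexive — cannot bind it (Principle A).
— Zara: subject of the clause headed by 'protected'; does not c-command the reflexive — cannot bind it (Principle A).

Freya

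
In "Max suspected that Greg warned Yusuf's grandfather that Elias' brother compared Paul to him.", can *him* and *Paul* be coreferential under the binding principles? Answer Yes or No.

*Paul* is an R-expression; Principle C requires it to be free (not bound by any c-commanding expression).
— him: second object of the clause headed by 'compared'; the R-expression locally c-commands the pronoun — coreference blocked (Principle B on the pronoun).

No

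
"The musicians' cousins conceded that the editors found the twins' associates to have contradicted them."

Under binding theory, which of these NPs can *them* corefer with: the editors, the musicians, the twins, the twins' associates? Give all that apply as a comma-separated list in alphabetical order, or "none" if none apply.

*them* is a pronoun; Principle B requires it to be free in its binding domain — the clause headed by 'contradicted'.
— the editors: subject of the clause headed by 'found'; c-commands the pronoun but lies outside its binding domain — allowed.
— the musicians: possessor inside the subject DP of the matrix clause; does not c-command the pronoun — Principle B does not apply; allowed.
— the twins: possessor inside the subject DP of the clause headed by 'contradicted'; does not c-command the pronoun — Principle B does not apply; allowed.
— the twins' associates: subject of the clause headed by 'contradicted'; c-commands the pronoun within its binding domain — blocked (Principle B).

the editors, the musicians, the twins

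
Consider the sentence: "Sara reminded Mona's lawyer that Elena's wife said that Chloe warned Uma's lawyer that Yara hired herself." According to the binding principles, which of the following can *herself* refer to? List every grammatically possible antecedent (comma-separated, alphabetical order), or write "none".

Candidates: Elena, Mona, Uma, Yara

*herself* is a reflexive; Principle A requires it to be bound within its binding domain — the clause headed by 'hired'.
— Elena: possessor inside the subject DP of the clause headed by 'said'; does not c-command the reflexive — cannot bind it (Principle A).
— Mona: possessor inside the object DP of the matrix clause; does not c-command the reflexive — cannot bind it (Principle A).
— Uma: possessor inside the object DP of the clause headed by 'warned'; does not c-command the reflexive — cannot bind it (Principle A).
— Yara: subject of the clause headed by 'hired'; c-commands the reflexive within its binding domain — allowed (Principle A).

Yara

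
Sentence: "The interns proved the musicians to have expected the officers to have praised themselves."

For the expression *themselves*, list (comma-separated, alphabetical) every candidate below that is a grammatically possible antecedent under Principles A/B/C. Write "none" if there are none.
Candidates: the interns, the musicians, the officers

*themselves* is a reflexive; Principle A requires it to be bound within its binding domain — the clause headed by 'praised'.
— the interns: subject of the matrix clause; c-commands the reflexive but lies outside its binding domain — cannot bind it (Principle A).
— the musicians: subject of the clause headed by 'expected'; c-commands the reflexive but lies outside its binding domain — cannot bind it (Principle A).
— the officers: subject of the clause headed by 'praised'; c-commands the reflexive within its binding domain — allowed (Principle A).

the officers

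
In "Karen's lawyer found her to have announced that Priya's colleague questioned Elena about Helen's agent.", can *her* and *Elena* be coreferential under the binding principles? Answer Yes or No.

No

*Elena* is an R-expression; Principle C requires it to be free (not bound by any c-commanding expression).
— her: subject of the clause headed by 'announced'; the pronoun c-commands the R-expression — coreference blocked (Principle C).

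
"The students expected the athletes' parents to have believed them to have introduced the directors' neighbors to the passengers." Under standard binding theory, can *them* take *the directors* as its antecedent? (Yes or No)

No

*them* is a pronoun; Principle B requires it to be free in its binding domain — the clause headed by 'believed'.
— the directors: possessor inside the object DP of the clause headed by 'introduced'; is c-commanded by the pronoun; coreference would bind this R-expression — blocked (Principle C).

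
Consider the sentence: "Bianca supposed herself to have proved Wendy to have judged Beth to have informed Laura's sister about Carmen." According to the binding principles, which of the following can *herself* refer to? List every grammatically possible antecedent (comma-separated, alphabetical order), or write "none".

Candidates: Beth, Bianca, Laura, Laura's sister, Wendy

*herself* is a reflexive; Principle A requires it to be bound within its binding domain — the matrix clause.
— Beth: subject of the clause headed by 'informed'; does not c-command the reflexive — cannot bind it (Principle A).
— Bianca: subject of the matrix clause; c-commands the reflexive within its binding domain — allowed (Principle A).
— Laura: possessor inside the object DP of the clause headed by 'informed'; does not c-command the reflexive — cannot bind it (Principle A).
— Laura's sister: object of the clause headed by 'informed'; does not c-command the reflexive — cannot bind it (Principle A).
— Wendy: subject of the clause headed by 'judged'; does not c-command the reflexive — cannot bind it (Principle A).

Bianca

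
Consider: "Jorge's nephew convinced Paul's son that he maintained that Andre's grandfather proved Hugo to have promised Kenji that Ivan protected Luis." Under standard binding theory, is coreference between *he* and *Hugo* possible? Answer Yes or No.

No

*Hugo* is an R-expression; Principle C requires it to be free (not bound by any c-commanding expression).
— he: subject of the clause headed by 'maintained'; the pronoun c-commands the R-expression — coreference blocked (Principle C).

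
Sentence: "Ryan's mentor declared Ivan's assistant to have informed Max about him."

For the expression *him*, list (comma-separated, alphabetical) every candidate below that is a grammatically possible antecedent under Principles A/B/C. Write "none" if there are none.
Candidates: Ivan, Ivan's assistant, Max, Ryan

Ivan, Ryan

*him* is a pronoun; Principle B requires it to be free in its binding domain — the clause headed by 'informed'.
— Ivan: possessor inside the subject DP of the clause headed by 'informed'; does not c-command the pronoun — Principle B does not apply; allowed.
— Ivan's assistant: subject of the clause headed by 'informed'; c-commands the pronoun within its binding domain — blocked (Principle B).
— Max: object of the clause headed by 'informed'; c-commands the pronoun within its binding domain — blocked (Principle B).
— Ryan: possessor inside the subject DP of the matrix clause; does not c-command the pronoun — Principle B does not apply; allowed.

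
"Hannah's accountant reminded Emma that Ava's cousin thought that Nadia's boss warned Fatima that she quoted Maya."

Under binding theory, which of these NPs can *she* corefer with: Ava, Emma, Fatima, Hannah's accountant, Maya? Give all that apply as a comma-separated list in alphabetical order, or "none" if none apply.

Ava, Emma, Fatima, Hannah's accountant

*she* is a pronoun; Principle B requires it to be free in its binding domain — the clause headed by 'quoted'.
— Ava: possessor inside the subject DP of the clause headed by 'thought'; does not c-command the pronoun — Principle B does not apply; allowed.
— Emma: object of the matrix clause; c-commands the pronoun but lies outside its binding domain — allowed.
— Fatima: object of the clause headed by 'warned'; c-commands the pronoun but lies outside its binding domain — allowed.
— Hannah's accountant: subject of the matrix clause; c-commands the pronoun but lies outside its binding domain — allowed.
— Maya: object of the clause headed by 'quoted'; is c-commanded by the pronoun; coreference would bind this R-expression — blocked (Principle C).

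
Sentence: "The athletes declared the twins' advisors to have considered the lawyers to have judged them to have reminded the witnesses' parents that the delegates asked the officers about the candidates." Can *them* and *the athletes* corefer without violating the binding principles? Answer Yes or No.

Yes

*the athletes* is an R-expression; Principle C requires it to be free (not bound by any c-commanding expression).
— them: subject of the clause headed by 'reminded'; the pronoun does not c-command the R-expression — coreference allowed.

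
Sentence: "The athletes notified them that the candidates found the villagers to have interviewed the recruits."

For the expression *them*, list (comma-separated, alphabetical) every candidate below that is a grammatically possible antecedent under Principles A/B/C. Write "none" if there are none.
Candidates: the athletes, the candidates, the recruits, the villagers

none

*them* is a pronoun; Principle B requires it to be free in its binding domain — the matrix clause.
— the athletes: subject of the matrix clause; c-commands the pronoun within its binding domain — blocked (Principle B).
— the candidates: subject of the clause headed by 'found'; is c-commanded by the pronoun; coreference would bind this R-expression — blocked (Principle C).
— the recruits: object of the clause headed by 'interviewed'; is c-commanded by the pronoun; coreference would bind this R-expression — blocked (Principle C).
— the villagers: subject of the clause headed by 'interviewed'; is c-commanded by the pronoun; coreference would bind this R-expression — blocked (Principle C).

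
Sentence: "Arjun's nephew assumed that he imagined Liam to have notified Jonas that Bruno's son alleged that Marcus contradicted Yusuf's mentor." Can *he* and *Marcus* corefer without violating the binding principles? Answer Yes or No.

No

*Marcus* is an R-expression; Principle C requires it to be free (not bound by any c-commanding expression).
— he: subject of the clause headed by 'imagined'; the pronoun c-commands the R-expression — coreference blocked (Principle C).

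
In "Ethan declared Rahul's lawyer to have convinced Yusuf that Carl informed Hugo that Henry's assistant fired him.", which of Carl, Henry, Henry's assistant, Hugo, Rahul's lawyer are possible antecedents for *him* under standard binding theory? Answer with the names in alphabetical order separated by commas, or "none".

*him* is a pronoun; Principle B requires it to be free in its binding domain — the clause headed by 'fired'.
— Carl: subject of the clause headed by 'informed'; c-commands the pronoun but lies outside its binding domain — allowed.
— Henry: possessor inside the subject DP of the clause headed by 'fired'; does not c-command the pronoun — Principle B does not apply; allowed.
— Henry's assistant: subject of the clause headed by 'fired'; c-commands the pronoun within its binding domain — blocked (Principle B).
— Hugo: object of the clause headed by 'informed'; c-commands the pronoun but lies outside its binding domain — allowed.
— Rahul's lawyer: subject of the clause headed by 'convinced'; c-commands the pronoun but lies outside its binding domain — allowed.

Carl, Henry, Hugo, Rahul's lawyer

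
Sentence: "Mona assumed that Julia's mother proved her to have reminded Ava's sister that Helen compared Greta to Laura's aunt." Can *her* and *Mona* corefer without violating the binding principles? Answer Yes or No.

Yes

*Mona* is an R-expression; Principle C requires it to be free (not bound by any c-commanding expression).
— her: subject of the clause headed by 'reminded'; the pronoun does not c-command the R-expression — coreference allowed.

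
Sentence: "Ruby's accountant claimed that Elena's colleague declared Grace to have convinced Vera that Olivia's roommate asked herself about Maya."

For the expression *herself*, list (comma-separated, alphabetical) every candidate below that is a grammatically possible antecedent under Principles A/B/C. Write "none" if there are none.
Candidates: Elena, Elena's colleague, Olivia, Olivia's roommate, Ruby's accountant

Olivia's roommate

*herself* is a reflexive; Principle A requires it to be bound within its binding domain — the clause headed by 'asked'.
— Elena: possessor inside the subject DP of the clause headed by 'declared'; does not c-command the reflexive — cannot bind it (Principle A).
— Elena's colleague: subject of the clause headed by 'declared'; c-commands the reflexive but lies outside its binding domain — cannot bind it (Principle A).
— Olivia: possessor inside the subject DP of the clause headed by 'asked'; does not c-command the reflexive — cannot bind it (Principle A).
— Olivia's roommate: subject of the clause headed by 'asked'; c-commands the reflexive within its binding domain — allowed (Principle A).
— Ruby's accountant: subject of the matrix clause; c-commands the reflexive but lies outside its binding domain — cannot bind it (Principle A).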